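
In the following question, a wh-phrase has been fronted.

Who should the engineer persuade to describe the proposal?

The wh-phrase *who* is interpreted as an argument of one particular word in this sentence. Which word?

Underlying clause: The engineer should persuade who to describe the proposal.
'who' is the direct object of 'persuade'. It moves to the left edge, and the trace sits right after 'persuade':
Who should the engineer persuade ___ to describe the proposal?

persuade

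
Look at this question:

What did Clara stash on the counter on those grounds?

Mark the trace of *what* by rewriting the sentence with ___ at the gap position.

What did Clara stash ___ on the counter on those grounds?

Pre-movement form: Clara did stash what on the counter on those grounds.
'what' is the direct object of 'stash'. The gap is right after 'stash'.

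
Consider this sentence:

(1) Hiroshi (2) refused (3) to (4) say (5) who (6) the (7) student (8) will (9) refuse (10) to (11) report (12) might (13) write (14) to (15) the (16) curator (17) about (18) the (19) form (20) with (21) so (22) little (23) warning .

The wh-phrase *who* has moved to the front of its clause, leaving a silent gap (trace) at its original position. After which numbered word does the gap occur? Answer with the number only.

Pre-movement form: The student will refuse to report who might write to the curator about the form with so little warning.
'who' is the subject of the clause embedded under 'report'. Wh-movement fronts it, leaving a gap right after 'report':
Hiroshi refused to say who the student will refuse to report ___ might write to the curator about the form with so little warning.
'report' is word 11.

11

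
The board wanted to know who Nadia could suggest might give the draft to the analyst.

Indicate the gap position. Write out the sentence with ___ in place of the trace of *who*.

The board wanted to know who Nadia could suggest ___ might give the draft to the analyst.

In situ: Nadia could suggest who might give the draft to the analyst.
'who' is the subject of the clause embedded under 'suggest'. The gap is right after 'suggest'.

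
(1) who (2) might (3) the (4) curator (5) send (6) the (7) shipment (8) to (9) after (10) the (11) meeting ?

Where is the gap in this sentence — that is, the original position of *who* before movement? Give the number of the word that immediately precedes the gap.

In situ: The curator might send the shipment to who after the meeting.
'who' functions as the object of the preposition 'to' (recipient of 'send'). Wh-movement fronts it, leaving a gap right after 'to':
Who might the curator send the shipment to ___ after the meeting?
'to' is word 8.

8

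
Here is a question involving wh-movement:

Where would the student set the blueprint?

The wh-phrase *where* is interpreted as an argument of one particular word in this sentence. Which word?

set

Pre-movement form: The student would set the blueprint where.
'where' functions as the locative complement of 'set'. It moves to the left edge, and the trace sits right after 'blueprint':
Where would the student set the blueprint ___?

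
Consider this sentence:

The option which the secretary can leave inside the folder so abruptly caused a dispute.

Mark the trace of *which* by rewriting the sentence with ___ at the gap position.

'which' functions as the direct object of 'leave'. The gap is right after 'leave'.

The option which the secretary can leave ___ inside the folder so abruptly caused a dispute.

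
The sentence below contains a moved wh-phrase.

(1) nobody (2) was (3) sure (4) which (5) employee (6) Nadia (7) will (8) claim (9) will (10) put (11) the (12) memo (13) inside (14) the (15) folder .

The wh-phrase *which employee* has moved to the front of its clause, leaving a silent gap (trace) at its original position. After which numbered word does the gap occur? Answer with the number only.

Underlying clause: Nadia will claim which employee will put the memo inside the folder.
'which employee' is the subject of the clause embedded under 'claim'. It moves to the left edge, and the trace sits right after 'claim':
Nobody was sure which employee Nadia will claim ___ will put the memo inside the folder.
'claim' is word 8.

8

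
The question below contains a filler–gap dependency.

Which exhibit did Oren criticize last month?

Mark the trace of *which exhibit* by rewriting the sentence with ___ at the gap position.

Which exhibit did Oren criticize ___ last month?

Before movement: Oren did criticize which exhibit last month.
'which exhibit' functions as the direct object of 'criticize'. The gap is right after 'criticize'.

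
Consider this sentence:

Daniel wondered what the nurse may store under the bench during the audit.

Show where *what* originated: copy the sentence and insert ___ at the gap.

Daniel wondered what the nurse may store ___ under the bench during the audit.

Underlying clause: The nurse may store what under the bench during the audit.
The filler 'what' is interpreted as the direct object of 'store'. The gap is right after 'store'.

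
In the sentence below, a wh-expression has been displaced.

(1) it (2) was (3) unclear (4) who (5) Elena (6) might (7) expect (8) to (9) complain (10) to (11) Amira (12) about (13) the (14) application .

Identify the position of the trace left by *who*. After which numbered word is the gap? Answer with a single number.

7

Pre-movement form: Elena might expect who to complain to Amira about the application.
The filler 'who' is interpreted as the direct object of 'expect'. Fronting leaves a gap immediately after 'expect':
It was unclear who Elena might expect ___ to complain to Amira about the application.
'expect' is word 7.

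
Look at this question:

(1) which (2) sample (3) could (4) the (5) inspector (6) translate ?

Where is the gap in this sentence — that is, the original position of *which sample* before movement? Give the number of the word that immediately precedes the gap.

Before movement: The inspector could translate which sample.
'which sample' is the direct object of 'translate'. Wh-movement fronts it, leaving a gap right after 'translate':
Which sample could the inspector translate ___?
'translate' is word 6.

6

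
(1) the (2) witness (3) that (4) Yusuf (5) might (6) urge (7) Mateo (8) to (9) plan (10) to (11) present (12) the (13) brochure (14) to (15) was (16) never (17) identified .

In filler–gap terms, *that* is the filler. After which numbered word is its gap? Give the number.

14

The filler 'that' is interpreted as the object of the preposition 'to' (recipient of 'present'). Wh-movement fronts it, leaving a gap right after 'to':
The witness that Yusuf might urge Mateo to plan to present the brochure to ___ was never identified.
'to' is word 14.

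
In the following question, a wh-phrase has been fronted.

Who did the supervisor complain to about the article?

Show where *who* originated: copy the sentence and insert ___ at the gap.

Who did the supervisor complain to ___ about the article?

Underlying clause: The supervisor did complain to who about the article.
'who' is the object of the preposition 'to'. The gap is right after 'to'.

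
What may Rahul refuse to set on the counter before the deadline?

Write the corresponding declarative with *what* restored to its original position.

'what' is the direct object of 'set'. Wh-movement fronts it, leaving a gap right after 'set':
What may Rahul refuse to set ___ on the counter before the deadline?

Rahul may refuse to set what on the counter before the deadline.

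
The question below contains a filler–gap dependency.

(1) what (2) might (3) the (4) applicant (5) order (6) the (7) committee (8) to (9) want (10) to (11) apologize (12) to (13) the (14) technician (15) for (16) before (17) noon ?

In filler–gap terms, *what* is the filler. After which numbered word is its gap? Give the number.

15

Pre-movement form: The applicant might order the committee to want to apologize to the technician for what before noon.
'what' is the object of the preposition 'for'. It moves to the left edge, and the trace sits right after 'for':
What might the applicant order the committee to want to apologize to the technician for ___ before noon?
'for' is word 15.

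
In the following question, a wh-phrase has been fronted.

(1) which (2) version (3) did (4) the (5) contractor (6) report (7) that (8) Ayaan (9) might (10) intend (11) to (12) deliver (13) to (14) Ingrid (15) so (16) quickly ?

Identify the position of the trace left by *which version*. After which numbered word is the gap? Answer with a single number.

12

Before movement: The contractor did report that Ayaan might intend to deliver which version to Ingrid so quickly.
The filler 'which version' is interpreted as the direct object of 'deliver'. Fronting leaves a gap immediately after 'deliver':
Which version did the contractor report that Ayaan might intend to deliver ___ to Ingrid so quickly?
'deliver' is word 12.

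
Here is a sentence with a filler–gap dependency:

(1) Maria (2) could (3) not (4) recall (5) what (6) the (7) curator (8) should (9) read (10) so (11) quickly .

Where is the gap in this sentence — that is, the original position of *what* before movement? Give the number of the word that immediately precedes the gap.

Before movement: The curator should read what so quickly.
'what' functions as the direct object of 'read'. It moves to the left edge, and the trace sits right after 'read':
Maria could not recall what the curator should read ___ so quickly.
'read' is word 9.

9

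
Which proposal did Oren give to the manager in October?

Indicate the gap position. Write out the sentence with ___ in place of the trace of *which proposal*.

Before movement: Oren did give which proposal to the manager in October.
The filler 'which proposal' is interpreted as the direct object of 'give'. The gap is right after 'give'.

Which proposal did Oren give ___ to the manager in October?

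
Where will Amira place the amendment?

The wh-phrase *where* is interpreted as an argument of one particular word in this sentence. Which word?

In situ: Amira will place the amendment where.
'where' functions as the locative complement of 'place'. Fronting leaves a gap immediately after 'amendment':
Where will Amira place the amendment ___?

place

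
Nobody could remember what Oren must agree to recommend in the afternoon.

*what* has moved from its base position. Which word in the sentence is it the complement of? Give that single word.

Underlying clause: Oren must agree to recommend what in the afternoon.
The filler 'what' is interpreted as the direct object of 'recommend'. Wh-movement fronts it, leaving a gap right after 'recommend':
Nobody could remember what Oren must agree to recommend ___ in the afternoon.

recommend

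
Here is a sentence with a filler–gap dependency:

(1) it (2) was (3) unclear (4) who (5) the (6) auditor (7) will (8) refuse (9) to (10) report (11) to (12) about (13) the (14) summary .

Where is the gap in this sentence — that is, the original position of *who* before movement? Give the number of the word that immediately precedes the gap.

11

Underlying clause: The auditor will refuse to report to who about the summary.
'who' is the object of the preposition 'to'. It moves to the left edge, and the trace sits right after 'to':
It was unclear who the auditor will refuse to report to ___ about the summary.
'to' is word 11.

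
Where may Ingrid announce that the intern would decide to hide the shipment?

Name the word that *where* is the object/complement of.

In situ: Ingrid may announce that the intern would decide to hide the shipment where.
The filler 'where' is interpreted as the locative complement of 'hide'. Fronting leaves a gap immediately after 'shipment':
Where may Ingrid announce that the intern would decide to hide the shipment ___?

hide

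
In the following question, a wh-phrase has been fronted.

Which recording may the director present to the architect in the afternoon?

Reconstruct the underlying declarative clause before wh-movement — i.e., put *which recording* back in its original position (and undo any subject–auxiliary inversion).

The filler 'which recording' is interpreted as the direct object of 'present'. It moves to the left edge, and the trace sits right after 'present':
Which recording may the director present ___ to the architect in the afternoon?

The director may present which recording to the architect in the afternoon.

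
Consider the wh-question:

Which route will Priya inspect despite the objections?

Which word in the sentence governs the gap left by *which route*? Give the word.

inspect

Pre-movement form: Priya will inspect which route despite the objections.
'which route' functions as the direct object of 'inspect'. Wh-movement fronts it, leaving a gap right after 'inspect':
Which route will Priya inspect ___ despite the objections?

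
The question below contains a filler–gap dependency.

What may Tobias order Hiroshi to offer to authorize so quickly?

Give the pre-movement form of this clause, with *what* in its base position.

Tobias may order Hiroshi to offer to authorize what so quickly.

The filler 'what' is interpreted as the direct object of 'authorize'. It moves to the left edge, and the trace sits right after 'authorize':
What may Tobias order Hiroshi to offer to authorize ___ so quickly?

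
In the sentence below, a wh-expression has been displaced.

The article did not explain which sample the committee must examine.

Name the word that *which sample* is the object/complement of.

Pre-movement form: The committee must examine which sample.
'which sample' functions as the direct object of 'examine'. It moves to the left edge, and the trace sits right after 'examine':
The article did not explain which sample the committee must examine ___.

examine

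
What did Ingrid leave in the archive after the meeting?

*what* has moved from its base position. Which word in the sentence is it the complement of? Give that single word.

leave

In situ: Ingrid did leave what in the archive after the meeting.
The filler 'what' is interpreted as the direct object of 'leave'. Wh-movement fronts it, leaving a gap right after 'leave':
What did Ingrid leave ___ in the archive after the meeting?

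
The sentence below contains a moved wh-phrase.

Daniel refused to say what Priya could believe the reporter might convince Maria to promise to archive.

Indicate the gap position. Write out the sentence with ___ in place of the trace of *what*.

Daniel refused to say what Priya could believe the reporter might convince Maria to promise to archive ___.

Pre-movement form: Priya could believe the reporter might convince Maria to promise to archive what.
'what' is the direct object of 'archive'. The gap is right after 'archive'.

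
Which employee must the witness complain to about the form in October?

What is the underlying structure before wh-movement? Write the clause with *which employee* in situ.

The filler 'which employee' is interpreted as the object of the preposition 'to'. Fronting leaves a gap immediately after 'to':
Which employee must the witness complain to ___ about the form in October?

The witness must complain to which employee about the form in October.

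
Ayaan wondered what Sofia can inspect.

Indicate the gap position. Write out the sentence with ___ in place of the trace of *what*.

Pre-movement form: Sofia can inspect what.
'what' is the direct object of 'inspect'. The gap is right after 'inspect'.

Ayaan wondered what Sofia can inspect ___.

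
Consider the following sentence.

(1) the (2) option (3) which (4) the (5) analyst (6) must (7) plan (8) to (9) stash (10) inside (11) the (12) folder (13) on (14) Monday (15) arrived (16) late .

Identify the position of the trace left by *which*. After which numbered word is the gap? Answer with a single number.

The filler 'which' is interpreted as the direct object of 'stash'. It moves to the left edge, and the trace sits right after 'stash':
The option which the analyst must plan to stash ___ inside the folder on Monday arrived late.
'stash' is word 9.

9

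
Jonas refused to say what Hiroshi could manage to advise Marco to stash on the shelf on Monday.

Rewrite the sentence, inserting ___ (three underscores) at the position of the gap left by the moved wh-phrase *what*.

Pre-movement form: Hiroshi could manage to advise Marco to stash what on the shelf on Monday.
'what' is the direct object of 'stash'. The gap is right after 'stash'.

Jonas refused to say what Hiroshi could manage to advise Marco to stash ___ on the shelf on Monday.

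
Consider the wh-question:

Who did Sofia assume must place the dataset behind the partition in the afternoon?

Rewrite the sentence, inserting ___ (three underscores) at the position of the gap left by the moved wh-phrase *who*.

Who did Sofia assume ___ must place the dataset behind the partition in the afternoon?

Pre-movement form: Sofia did assume who must place the dataset behind the partition in the afternoon.
'who' is the subject of the clause embedded under 'assume'. The gap is right after 'assume'.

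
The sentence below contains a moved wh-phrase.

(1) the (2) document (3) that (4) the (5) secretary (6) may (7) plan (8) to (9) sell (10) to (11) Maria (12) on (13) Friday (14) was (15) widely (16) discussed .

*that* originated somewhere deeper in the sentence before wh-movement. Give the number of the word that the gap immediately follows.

9

'that' functions as the direct object of 'sell'. Fronting leaves a gap immediately after 'sell':
The document that the secretary may plan to sell ___ to Maria on Friday was widely discussed.
'sell' is word 9.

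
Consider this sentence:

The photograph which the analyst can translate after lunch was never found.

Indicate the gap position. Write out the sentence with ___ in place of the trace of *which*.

'which' functions as the direct object of 'translate'. The gap is right after 'translate'.

The photograph which the analyst can translate ___ after lunch was never found.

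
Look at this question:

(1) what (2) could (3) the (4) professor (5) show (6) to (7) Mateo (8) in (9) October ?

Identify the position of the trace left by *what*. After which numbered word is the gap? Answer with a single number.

5

Underlying clause: The professor could show what to Mateo in October.
'what' functions as the direct object of 'show'. It moves to the left edge, and the trace sits right after 'show':
What could the professor show ___ to Mateo in October?
'show' is word 5.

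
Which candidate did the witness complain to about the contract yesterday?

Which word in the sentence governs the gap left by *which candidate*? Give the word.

Pre-movement form: The witness did complain to which candidate about the contract yesterday.
'which candidate' is the object of the preposition 'to'. Fronting leaves a gap immediately after 'to':
Which candidate did the witness complain to ___ about the contract yesterday?

to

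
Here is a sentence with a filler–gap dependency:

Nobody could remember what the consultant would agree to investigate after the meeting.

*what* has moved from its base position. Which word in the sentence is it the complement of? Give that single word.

investigate

Underlying clause: The consultant would agree to investigate what after the meeting.
The filler 'what' is interpreted as the direct object of 'investigate'. It moves to the left edge, and the trace sits right after 'investigate':
Nobody could remember what the consultant would agree to investigate ___ after the meeting.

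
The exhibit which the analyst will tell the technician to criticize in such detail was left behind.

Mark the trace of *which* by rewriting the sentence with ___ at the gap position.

The filler 'which' is interpreted as the direct object of 'criticize'. The gap is right after 'criticize'.

The exhibit which the analyst will tell the technician to criticize ___ in such detail was left behind.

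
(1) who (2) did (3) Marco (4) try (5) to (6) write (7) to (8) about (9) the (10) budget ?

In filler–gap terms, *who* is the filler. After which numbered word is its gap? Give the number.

Before movement: Marco did try to write to who about the budget.
'who' is the object of the preposition 'to'. Fronting leaves a gap immediately after 'to':
Who did Marco try to write to ___ about the budget?
'to' is word 7.

7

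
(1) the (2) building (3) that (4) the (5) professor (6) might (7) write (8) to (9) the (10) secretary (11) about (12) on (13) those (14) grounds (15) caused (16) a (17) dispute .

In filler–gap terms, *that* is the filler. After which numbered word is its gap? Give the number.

'that' functions as the object of the preposition 'about'. Wh-movement fronts it, leaving a gap right after 'about':
The building that the professor might write to the secretary about ___ on those grounds caused a dispute.
'about' is word 11.

11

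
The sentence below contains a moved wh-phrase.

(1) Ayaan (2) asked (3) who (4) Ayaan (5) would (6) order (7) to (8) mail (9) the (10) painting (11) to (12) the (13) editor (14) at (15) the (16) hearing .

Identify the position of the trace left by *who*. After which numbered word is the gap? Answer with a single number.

6

Before movement: Ayaan would order who to mail the painting to the editor at the hearing.
'who' is the direct object of 'order'. Wh-movement fronts it, leaving a gap right after 'order':
Ayaan asked who Ayaan would order ___ to mail the painting to the editor at the hearing.
'order' is word 6.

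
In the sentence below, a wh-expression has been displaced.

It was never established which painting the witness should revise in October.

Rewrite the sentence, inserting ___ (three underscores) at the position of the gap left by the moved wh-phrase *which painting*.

It was never established which painting the witness should revise ___ in October.

In situ: The witness should revise which painting in October.
'which painting' is the direct object of 'revise'. The gap is right after 'revise'.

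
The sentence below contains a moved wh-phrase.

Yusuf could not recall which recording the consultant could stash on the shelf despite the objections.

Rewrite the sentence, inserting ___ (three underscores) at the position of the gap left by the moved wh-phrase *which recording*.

Underlying clause: The consultant could stash which recording on the shelf despite the objections.
'which recording' functions as the direct object of 'stash'. The gap is right after 'stash'.

Yusuf could not recall which recording the consultant could stash ___ on the shelf despite the objections.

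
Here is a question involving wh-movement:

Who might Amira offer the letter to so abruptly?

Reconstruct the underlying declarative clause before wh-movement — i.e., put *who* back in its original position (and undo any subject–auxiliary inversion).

Amira might offer the letter to who so abruptly.

'who' is the object of the preposition 'to' (recipient of 'offer'). Fronting leaves a gap immediately after 'to':
Who might Amira offer the letter to ___ so abruptly?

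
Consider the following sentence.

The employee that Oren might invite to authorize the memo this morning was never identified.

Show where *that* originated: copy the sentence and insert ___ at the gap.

The employee that Oren might invite ___ to authorize the memo this morning was never identified.

The filler 'that' is interpreted as the direct object of 'invite'. The gap is right after 'invite'.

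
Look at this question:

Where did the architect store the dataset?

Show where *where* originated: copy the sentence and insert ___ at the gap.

Pre-movement form: The architect did store the dataset where.
'where' is the locative complement of 'store'. The gap is right after 'dataset'.

Where did the architect store the dataset ___?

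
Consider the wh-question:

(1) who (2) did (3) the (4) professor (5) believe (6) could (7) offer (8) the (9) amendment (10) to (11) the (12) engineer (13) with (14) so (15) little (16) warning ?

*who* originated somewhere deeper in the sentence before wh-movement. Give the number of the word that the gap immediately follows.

5

Underlying clause: The professor did believe who could offer the amendment to the engineer with so little warning.
The filler 'who' is interpreted as the subject of the clause embedded under 'believe'. Wh-movement fronts it, leaving a gap right after 'believe':
Who did the professor believe ___ could offer the amendment to the engineer with so little warning?
'believe' is word 5.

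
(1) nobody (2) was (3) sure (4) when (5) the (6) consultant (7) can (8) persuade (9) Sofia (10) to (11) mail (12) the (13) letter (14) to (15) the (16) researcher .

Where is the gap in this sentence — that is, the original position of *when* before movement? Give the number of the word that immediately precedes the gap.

16

Before movement: The consultant can persuade Sofia to mail the letter to the researcher when.
'when' is the temporal adjunct. It moves to the left edge, and the trace sits right after 'researcher':
Nobody was sure when the consultant can persuade Sofia to mail the letter to the researcher ___.
'researcher' is word 16.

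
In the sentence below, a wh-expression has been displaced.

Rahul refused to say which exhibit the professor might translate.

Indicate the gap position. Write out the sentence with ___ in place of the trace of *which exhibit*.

Pre-movement form: The professor might translate which exhibit.
'which exhibit' is the direct object of 'translate'. The gap is right after 'translate'.

Rahul refused to say which exhibit the professor might translate ___.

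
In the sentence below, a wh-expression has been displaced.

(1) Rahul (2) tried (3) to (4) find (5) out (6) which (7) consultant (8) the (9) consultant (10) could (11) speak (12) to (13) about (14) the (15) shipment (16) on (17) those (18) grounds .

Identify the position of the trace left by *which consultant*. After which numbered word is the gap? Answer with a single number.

Before movement: The consultant could speak to which consultant about the shipment on those grounds.
'which consultant' is the object of the preposition 'to'. Wh-movement fronts it, leaving a gap right after 'to':
Rahul tried to find out which consultant the consultant could speak to ___ about the shipment on those grounds.
'to' is word 12.

12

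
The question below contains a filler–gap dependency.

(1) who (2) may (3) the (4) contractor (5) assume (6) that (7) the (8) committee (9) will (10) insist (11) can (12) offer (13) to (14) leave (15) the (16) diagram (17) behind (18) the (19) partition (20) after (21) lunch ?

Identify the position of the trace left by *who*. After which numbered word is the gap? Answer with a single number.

10

In situ: The contractor may assume that the committee will insist who can offer to leave the diagram behind the partition after lunch.
'who' is the subject of the clause embedded under 'insist'. Fronting leaves a gap immediately after 'insist':
Who may the contractor assume that the committee will insist ___ can offer to leave the diagram behind the partition after lunch?
'insist' is word 10.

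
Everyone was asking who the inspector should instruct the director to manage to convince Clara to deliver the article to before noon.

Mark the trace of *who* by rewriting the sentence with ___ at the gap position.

In situ: The inspector should instruct the director to manage to convince Clara to deliver the article to who before noon.
The filler 'who' is interpreted as the object of the preposition 'to' (recipient of 'deliver'). The gap is right after 'to'.

Everyone was asking who the inspector should instruct the director to manage to convince Clara to deliver the article to ___ before noon.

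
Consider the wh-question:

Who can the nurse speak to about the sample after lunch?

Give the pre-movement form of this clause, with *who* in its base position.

'who' functions as the object of the preposition 'to'. Fronting leaves a gap immediately after 'to':
Who can the nurse speak to ___ about the sample after lunch?

The nurse can speak to who about the sample after lunch.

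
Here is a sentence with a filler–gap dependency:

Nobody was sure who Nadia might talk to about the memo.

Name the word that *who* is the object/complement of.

to

In situ: Nadia might talk to who about the memo.
'who' functions as the object of the preposition 'to'. Wh-movement fronts it, leaving a gap right after 'to':
Nobody was sure who Nadia might talk to ___ about the memo.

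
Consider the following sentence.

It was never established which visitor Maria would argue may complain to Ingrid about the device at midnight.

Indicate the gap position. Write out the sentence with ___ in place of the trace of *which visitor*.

Before movement: Maria would argue which visitor may complain to Ingrid about the device at midnight.
The filler 'which visitor' is interpreted as the subject of the clause embedded under 'argue'. The gap is right after 'argue'.

It was never established which visitor Maria would argue ___ may complain to Ingrid about the device at midnight.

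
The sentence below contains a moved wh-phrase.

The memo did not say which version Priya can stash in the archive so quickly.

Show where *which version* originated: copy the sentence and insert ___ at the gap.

Before movement: Priya can stash which version in the archive so quickly.
'which version' is the direct object of 'stash'. The gap is right after 'stash'.

The memo did not say which version Priya can stash ___ in the archive so quickly.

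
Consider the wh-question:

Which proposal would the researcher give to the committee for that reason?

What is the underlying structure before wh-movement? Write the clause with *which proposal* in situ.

'which proposal' is the direct object of 'give'. Wh-movement fronts it, leaving a gap right after 'give':
Which proposal would the researcher give ___ to the committee for that reason?

The researcher would give which proposal to the committee for that reason.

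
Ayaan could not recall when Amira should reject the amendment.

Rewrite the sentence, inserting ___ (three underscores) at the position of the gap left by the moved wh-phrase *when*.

Before movement: Amira should reject the amendment when.
'when' functions as the temporal adjunct. The gap is right after 'amendment'.

Ayaan could not recall when Amira should reject the amendment ___.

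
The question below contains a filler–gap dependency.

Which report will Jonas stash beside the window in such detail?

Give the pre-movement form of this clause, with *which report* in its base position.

'which report' is the direct object of 'stash'. Fronting leaves a gap immediately after 'stash':
Which report will Jonas stash ___ beside the window in such detail?

Jonas will stash which report beside the window in such detail.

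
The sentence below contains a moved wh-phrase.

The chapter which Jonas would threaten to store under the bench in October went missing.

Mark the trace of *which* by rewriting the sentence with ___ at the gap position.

The filler 'which' is interpreted as the direct object of 'store'. The gap is right after 'store'.

The chapter which Jonas would threaten to store ___ under the bench in October went missing.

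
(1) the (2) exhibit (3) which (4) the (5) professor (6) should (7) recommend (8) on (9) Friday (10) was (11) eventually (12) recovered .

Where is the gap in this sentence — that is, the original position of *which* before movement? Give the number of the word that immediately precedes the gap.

The filler 'which' is interpreted as the direct object of 'recommend'. Wh-movement fronts it, leaving a gap right after 'recommend':
The exhibit which the professor should recommend ___ on Friday was eventually recovered.
'recommend' is word 7.

7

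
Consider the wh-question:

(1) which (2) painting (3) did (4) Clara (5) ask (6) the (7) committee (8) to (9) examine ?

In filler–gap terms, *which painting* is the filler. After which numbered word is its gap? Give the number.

Underlying clause: Clara did ask the committee to examine which painting.
The filler 'which painting' is interpreted as the direct object of 'examine'. It moves to the left edge, and the trace sits right after 'examine':
Which painting did Clara ask the committee to examine ___?
'examine' is word 9.

9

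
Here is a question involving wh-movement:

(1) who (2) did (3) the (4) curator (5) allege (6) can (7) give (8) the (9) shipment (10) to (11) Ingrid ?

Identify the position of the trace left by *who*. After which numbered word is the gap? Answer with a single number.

5

Before movement: The curator did allege who can give the shipment to Ingrid.
'who' functions as the subject of the clause embedded under 'allege'. Wh-movement fronts it, leaving a gap right after 'allege':
Who did the curator allege ___ can give the shipment to Ingrid?
'allege' is word 5.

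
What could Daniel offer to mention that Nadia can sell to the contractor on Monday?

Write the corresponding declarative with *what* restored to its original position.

The filler 'what' is interpreted as the direct object of 'sell'. It moves to the left edge, and the trace sits right after 'sell':
What could Daniel offer to mention that Nadia can sell ___ to the contractor on Monday?

Daniel could offer to mention that Nadia can sell what to the contractor on Monday.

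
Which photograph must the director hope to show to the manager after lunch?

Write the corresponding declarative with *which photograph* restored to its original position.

The filler 'which photograph' is interpreted as the direct object of 'show'. Fronting leaves a gap immediately after 'show':
Which photograph must the director hope to show ___ to the manager after lunch?

The director must hope to show which photograph to the manager after lunch.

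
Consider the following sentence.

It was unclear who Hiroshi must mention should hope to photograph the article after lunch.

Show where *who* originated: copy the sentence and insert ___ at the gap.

It was unclear who Hiroshi must mention ___ should hope to photograph the article after lunch.

Before movement: Hiroshi must mention who should hope to photograph the article after lunch.
'who' functions as the subject of the clause embedded under 'mention'. The gap is right after 'mention'.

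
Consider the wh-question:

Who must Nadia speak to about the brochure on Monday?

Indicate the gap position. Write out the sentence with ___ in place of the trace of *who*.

Before movement: Nadia must speak to who about the brochure on Monday.
'who' functions as the object of the preposition 'to'. The gap is right after 'to'.

Who must Nadia speak to ___ about the brochure on Monday?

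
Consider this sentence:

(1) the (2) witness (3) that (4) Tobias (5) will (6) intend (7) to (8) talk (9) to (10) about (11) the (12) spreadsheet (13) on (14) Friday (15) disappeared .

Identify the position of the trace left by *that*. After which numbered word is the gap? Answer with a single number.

'that' is the object of the preposition 'to'. Wh-movement fronts it, leaving a gap right after 'to':
The witness that Tobias will intend to talk to ___ about the spreadsheet on Friday disappeared.
'to' is word 9.

9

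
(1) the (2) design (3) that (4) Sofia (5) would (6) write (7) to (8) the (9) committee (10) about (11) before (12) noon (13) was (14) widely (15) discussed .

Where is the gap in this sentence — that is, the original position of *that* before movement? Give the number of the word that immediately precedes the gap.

'that' functions as the object of the preposition 'about'. Fronting leaves a gap immediately after 'about':
The design that Sofia would write to the committee about ___ before noon was widely discussed.
'about' is word 10.

10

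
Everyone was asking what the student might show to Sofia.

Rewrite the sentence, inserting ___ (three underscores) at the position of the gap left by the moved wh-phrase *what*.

Pre-movement form: The student might show what to Sofia.
The filler 'what' is interpreted as the direct object of 'show'. The gap is right after 'show'.

Everyone was asking what the student might show ___ to Sofia.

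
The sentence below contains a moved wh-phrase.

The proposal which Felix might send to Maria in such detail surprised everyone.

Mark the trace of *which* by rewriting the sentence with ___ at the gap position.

The proposal which Felix might send ___ to Maria in such detail surprised everyone.

'which' is the direct object of 'send'. The gap is right after 'send'.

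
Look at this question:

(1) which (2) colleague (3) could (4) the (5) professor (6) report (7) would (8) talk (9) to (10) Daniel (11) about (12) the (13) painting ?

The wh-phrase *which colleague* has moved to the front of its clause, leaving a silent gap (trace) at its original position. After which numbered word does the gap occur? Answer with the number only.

6

Underlying clause: The professor could report which colleague would talk to Daniel about the painting.
'which colleague' is the subject of the clause embedded under 'report'. Wh-movement fronts it, leaving a gap right after 'report':
Which colleague could the professor report ___ would talk to Daniel about the painting?
'report' is word 6.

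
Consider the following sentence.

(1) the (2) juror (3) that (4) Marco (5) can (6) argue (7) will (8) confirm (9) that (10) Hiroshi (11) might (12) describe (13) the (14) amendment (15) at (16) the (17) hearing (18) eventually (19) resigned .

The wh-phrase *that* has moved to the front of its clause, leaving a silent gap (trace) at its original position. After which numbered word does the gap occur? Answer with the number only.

'that' is the subject of the clause embedded under 'argue'. Wh-movement fronts it, leaving a gap right after 'argue':
The juror that Marco can argue ___ will confirm that Hiroshi might describe the amendment at the hearing eventually resigned.
'argue' is word 6.

6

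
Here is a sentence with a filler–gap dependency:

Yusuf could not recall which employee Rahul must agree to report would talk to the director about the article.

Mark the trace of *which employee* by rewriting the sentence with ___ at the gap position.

Pre-movement form: Rahul must agree to report which employee would talk to the director about the article.
'which employee' is the subject of the clause embedded under 'report'. The gap is right after 'report'.

Yusuf could not recall which employee Rahul must agree to report ___ would talk to the director about the article.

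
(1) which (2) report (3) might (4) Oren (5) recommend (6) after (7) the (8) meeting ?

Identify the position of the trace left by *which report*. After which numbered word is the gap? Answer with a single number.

Before movement: Oren might recommend which report after the meeting.
'which report' is the direct object of 'recommend'. Wh-movement fronts it, leaving a gap right after 'recommend':
Which report might Oren recommend ___ after the meeting?
'recommend' is word 5.

5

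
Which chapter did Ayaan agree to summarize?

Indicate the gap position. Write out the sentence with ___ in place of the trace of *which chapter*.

Which chapter did Ayaan agree to summarize ___?

Underlying clause: Ayaan did agree to summarize which chapter.
The filler 'which chapter' is interpreted as the direct object of 'summarize'. The gap is right after 'summarize'.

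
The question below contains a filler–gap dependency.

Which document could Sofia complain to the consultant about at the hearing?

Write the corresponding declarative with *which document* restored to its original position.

Sofia could complain to the consultant about which document at the hearing.

'which document' functions as the object of the preposition 'about'. Wh-movement fronts it, leaving a gap right after 'about':
Which document could Sofia complain to the consultant about ___ at the hearing?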